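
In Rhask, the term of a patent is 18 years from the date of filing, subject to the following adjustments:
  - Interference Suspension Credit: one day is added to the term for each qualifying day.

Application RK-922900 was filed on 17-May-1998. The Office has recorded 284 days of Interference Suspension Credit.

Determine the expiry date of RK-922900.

Base term: filing date + 18 years → 17 May 2016.
Interference Suspension Credit: +284 days → 25 February 2017.

2017-02-25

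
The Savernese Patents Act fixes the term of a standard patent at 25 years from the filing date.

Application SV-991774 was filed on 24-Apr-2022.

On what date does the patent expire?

2047-04-24

Filing date + 25 years → 24 April 2047.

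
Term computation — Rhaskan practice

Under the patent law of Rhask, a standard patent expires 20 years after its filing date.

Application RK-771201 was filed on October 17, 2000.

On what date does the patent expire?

Filing date + 20 years → 17 October 2020.

2020-10-17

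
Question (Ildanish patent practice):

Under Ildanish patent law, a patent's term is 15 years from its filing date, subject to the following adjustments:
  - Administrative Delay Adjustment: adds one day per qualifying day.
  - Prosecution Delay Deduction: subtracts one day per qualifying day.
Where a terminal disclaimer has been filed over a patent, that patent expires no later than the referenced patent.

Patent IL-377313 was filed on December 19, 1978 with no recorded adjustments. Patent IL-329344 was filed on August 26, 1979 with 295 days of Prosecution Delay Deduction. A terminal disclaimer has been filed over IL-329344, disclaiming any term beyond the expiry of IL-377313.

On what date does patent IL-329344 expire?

Natural term of IL-329344:
  Base: filing + 15 years → 26 August 1994.
  Prosecution Delay Deduction: −295 days → 4 November 1993.
Expiry of referenced patent IL-377313:
  Base: filing + 15 years → 19 December 1993.
Terminal disclaimer: IL-329344 expires on the earlier of 4 November 1993 and 19 December 1993.

November 4, 1993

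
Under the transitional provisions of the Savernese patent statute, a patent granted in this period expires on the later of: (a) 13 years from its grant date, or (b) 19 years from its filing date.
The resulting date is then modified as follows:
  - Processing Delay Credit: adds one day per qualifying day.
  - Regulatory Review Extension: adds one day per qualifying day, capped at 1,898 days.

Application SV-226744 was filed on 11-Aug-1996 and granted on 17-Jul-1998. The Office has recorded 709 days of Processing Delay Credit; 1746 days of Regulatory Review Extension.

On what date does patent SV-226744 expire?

(a) grant + 13 years → 17 July 2011.
(b) filing + 19 years → 11 August 2015.
Later of the two: 11 August 2015.
Processing Delay Credit: +709 days → 20 July 2017.
Regulatory Review Extension: 1746 days (within the 1898-day cap) → +1746 days → 1 May 2022.

May 1, 2022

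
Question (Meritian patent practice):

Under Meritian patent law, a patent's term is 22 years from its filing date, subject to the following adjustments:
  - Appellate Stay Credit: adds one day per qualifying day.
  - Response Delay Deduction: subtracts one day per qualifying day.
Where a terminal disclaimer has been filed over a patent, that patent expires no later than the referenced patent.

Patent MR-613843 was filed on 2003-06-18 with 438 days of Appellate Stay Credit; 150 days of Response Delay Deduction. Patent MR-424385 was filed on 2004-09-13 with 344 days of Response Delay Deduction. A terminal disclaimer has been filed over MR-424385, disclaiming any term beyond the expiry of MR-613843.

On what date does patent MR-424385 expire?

2025-10-04

Natural term of MR-424385:
  Base: filing + 22 years → 13 September 2026.
  Response Delay Deduction: −344 days → 4 October 2025.
Expiry of referenced patent MR-613843:
  Base: filing + 22 years → 18 June 2025.
  Appellate Stay Credit: +438 days → 30 August 2026.
  Response Delay Deduction: −150 days → 2 April 2026.
Terminal disclaimer: MR-424385 expires on the earlier of 4 October 2025 and 2 April 2026.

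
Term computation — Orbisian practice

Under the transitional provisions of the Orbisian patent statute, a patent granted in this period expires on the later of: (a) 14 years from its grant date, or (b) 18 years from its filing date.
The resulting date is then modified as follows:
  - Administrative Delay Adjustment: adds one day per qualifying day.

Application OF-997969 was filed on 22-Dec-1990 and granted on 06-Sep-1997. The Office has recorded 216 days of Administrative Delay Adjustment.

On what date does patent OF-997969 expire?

(a) grant + 14 years → 6 September 2011.
(b) filing + 18 years → 22 December 2008.
Later of the two: 6 September 2011.
Administrative Delay Adjustment: +216 days → 9 April 2012.

2012-04-09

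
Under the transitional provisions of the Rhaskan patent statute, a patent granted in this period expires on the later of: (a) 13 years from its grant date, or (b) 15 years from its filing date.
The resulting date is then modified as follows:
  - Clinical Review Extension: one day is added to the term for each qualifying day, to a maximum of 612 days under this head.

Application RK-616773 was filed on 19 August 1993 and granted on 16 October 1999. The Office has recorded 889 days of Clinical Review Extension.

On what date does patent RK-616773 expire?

2014-06-20

(a) grant + 13 years → 16 October 2012.
(b) filing + 15 years → 19 August 2008.
Later of the two: 16 October 2012.
Clinical Review Extension: 889 days claimed exceeds the 612-day cap, so +612 days → 20 June 2014.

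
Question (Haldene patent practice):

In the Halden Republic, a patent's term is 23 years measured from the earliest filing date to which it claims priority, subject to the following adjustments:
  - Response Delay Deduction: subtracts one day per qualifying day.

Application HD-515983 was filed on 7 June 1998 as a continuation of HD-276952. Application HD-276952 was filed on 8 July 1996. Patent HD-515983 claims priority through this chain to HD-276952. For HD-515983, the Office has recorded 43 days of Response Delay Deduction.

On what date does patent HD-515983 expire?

Earliest priority filing: 8 July 1996.
Base term: 8 July 1996 + 23 years → 8 July 2019.
Response Delay Deduction: −43 days → 26 May 2019.

2019-05-26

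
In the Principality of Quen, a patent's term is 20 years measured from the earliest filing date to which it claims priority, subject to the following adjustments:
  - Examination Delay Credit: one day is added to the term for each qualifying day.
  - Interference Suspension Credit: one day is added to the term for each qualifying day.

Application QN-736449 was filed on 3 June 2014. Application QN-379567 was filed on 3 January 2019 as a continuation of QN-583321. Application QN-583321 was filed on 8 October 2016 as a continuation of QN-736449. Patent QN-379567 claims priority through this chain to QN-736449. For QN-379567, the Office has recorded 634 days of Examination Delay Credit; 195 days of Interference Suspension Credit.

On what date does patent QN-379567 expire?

September 9, 2036

Earliest priority filing: 3 June 2014.
Base term: 3 June 2014 + 20 years → 3 June 2034.
Examination Delay Credit: +634 days → 27 February 2036.
Interference Suspension Credit: +195 days → 9 September 2036.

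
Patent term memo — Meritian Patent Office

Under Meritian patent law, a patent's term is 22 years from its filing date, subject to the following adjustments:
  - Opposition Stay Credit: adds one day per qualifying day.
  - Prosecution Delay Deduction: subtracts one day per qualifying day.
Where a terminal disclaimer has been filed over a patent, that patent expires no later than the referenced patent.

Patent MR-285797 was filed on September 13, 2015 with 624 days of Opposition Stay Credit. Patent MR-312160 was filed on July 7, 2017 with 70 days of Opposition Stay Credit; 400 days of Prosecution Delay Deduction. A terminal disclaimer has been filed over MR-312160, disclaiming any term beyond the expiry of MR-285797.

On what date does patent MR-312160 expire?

Natural term of MR-312160:
  Base: filing + 22 years → 7 July 2039.
  Opposition Stay Credit: +70 days → 15 September 2039.
  Prosecution Delay Deduction: −400 days → 11 August 2038.
Expiry of referenced patent MR-285797:
  Base: filing + 22 years → 13 September 2037.
  Opposition Stay Credit: +624 days → 30 May 2039.
Terminal disclaimer: MR-312160 expires on the earlier of 11 August 2038 and 30 May 2039.

2038-08-11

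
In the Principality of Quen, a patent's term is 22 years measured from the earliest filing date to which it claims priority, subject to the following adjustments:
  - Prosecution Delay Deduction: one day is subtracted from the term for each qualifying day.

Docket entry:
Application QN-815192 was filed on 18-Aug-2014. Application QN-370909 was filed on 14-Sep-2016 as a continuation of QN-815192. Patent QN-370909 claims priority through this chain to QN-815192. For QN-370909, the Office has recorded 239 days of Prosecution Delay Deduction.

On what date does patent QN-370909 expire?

Earliest priority filing: 18 August 2014.
Base term: 18 August 2014 + 22 years → 18 August 2036.
Prosecution Delay Deduction: −239 days → 23 December 2035.

December 23, 2035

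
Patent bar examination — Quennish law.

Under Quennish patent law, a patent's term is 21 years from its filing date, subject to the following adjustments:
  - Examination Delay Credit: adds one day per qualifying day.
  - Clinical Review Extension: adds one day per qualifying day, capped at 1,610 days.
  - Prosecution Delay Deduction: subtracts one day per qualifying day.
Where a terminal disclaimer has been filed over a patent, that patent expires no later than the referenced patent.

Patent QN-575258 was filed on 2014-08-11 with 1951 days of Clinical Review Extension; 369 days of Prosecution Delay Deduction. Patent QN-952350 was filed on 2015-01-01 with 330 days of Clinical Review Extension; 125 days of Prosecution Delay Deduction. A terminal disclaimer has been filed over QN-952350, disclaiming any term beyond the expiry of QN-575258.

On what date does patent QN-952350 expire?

Natural term of QN-952350:
  Base: filing + 21 years → 1 January 2036.
  Clinical Review Extension: 330 days (within the 1610-day cap) → +330 days → 26 November 2036.
  Prosecution Delay Deduction: −125 days → 24 July 2036.
Expiry of referenced patent QN-575258:
  Base: filing + 21 years → 11 August 2035.
  Clinical Review Extension: 1951 days claimed exceeds the 1610-day cap, so +1610 days → 7 January 2040.
  Prosecution Delay Deduction: −369 days → 3 January 2039.
Terminal disclaimer: QN-952350 expires on the earlier of 24 July 2036 and 3 January 2039.

2036-07-24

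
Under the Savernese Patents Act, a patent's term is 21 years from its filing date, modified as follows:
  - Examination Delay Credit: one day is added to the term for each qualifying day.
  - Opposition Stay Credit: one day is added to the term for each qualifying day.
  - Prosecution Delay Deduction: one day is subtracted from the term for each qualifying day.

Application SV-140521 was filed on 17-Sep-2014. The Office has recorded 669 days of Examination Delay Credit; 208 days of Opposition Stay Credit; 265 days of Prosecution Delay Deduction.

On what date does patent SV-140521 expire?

2037-05-21

Base term: filing date + 21 years → 17 September 2035.
Examination Delay Credit: +669 days → 17 July 2037.
Opposition Stay Credit: +208 days → 10 February 2038.
Prosecution Delay Deduction: −265 days → 21 May 2037.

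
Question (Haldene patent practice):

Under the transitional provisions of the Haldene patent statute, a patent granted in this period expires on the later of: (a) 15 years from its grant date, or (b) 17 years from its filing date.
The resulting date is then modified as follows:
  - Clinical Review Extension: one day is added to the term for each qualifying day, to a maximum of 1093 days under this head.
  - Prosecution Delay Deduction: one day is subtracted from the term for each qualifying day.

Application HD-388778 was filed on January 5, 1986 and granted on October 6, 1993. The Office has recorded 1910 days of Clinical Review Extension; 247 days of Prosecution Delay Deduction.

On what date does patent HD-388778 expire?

2011-01-30

(a) grant + 15 years → 6 October 2008.
(b) filing + 17 years → 5 January 2003.
Later of the two: 6 October 2008.
Clinical Review Extension: 1910 days claimed exceeds the 1093-day cap, so +1093 days → 4 October 2011.
Prosecution Delay Deduction: −247 days → 30 January 2011.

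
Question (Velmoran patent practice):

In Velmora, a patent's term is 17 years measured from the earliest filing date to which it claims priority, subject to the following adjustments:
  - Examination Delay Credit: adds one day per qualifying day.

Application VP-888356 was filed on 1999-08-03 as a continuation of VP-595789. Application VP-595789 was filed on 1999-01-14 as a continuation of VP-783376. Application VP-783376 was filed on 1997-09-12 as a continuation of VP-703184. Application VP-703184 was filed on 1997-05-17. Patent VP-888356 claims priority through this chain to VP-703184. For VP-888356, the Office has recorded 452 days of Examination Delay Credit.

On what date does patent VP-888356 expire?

Earliest priority filing: 17 May 1997.
Base term: 17 May 1997 + 17 years → 17 May 2014.
Examination Delay Credit: +452 days → 12 August 2015.

August 12, 2015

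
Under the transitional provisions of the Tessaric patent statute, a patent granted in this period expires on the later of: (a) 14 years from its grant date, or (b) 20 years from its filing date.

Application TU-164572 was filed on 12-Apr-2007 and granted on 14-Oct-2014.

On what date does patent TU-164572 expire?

(a) grant + 14 years → 14 October 2028.
(b) filing + 20 years → 12 April 2027.
Later of the two: 14 October 2028.

October 14, 2028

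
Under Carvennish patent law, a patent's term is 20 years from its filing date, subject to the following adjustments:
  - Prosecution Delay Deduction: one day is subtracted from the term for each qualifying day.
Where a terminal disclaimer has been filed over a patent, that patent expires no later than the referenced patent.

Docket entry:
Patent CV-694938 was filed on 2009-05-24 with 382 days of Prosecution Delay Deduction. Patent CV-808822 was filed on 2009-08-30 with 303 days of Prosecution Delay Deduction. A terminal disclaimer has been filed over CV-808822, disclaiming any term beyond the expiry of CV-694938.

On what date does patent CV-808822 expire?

May 7, 2028

Natural term of CV-808822:
  Base: filing + 20 years → 30 August 2029.
  Prosecution Delay Deduction: −303 days → 31 October 2028.
Expiry of referenced patent CV-694938:
  Base: filing + 20 years → 24 May 2029.
  Prosecution Delay Deduction: −382 days → 7 May 2028.
Terminal disclaimer: CV-808822 expires on the earlier of 31 October 2028 and 7 May 2028.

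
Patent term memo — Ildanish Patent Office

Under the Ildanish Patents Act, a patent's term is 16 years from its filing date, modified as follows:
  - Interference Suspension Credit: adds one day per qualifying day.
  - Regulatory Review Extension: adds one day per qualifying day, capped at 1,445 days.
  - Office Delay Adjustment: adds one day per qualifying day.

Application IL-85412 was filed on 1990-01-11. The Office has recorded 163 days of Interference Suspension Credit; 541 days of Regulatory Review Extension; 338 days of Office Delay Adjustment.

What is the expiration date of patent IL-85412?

2008-11-18

Base term: filing date + 16 years → 11 January 2006.
Interference Suspension Credit: +163 days → 23 June 2006.
Regulatory Review Extension: 541 days (within the 1445-day cap) → +541 days → 16 December 2007.
Office Delay Adjustment: +338 days → 18 November 2008.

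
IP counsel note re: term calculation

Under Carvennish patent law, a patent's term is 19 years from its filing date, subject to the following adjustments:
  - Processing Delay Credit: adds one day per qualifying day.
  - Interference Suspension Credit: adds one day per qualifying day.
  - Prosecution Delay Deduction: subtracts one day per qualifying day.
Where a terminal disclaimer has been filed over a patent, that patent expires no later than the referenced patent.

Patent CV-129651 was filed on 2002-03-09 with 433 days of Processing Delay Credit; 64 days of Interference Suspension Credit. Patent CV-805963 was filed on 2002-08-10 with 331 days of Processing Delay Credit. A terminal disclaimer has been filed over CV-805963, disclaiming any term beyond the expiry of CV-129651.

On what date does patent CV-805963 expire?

Natural term of CV-805963:
  Base: filing + 19 years → 10 August 2021.
  Processing Delay Credit: +331 days → 7 July 2022.
Expiry of referenced patent CV-129651:
  Base: filing + 19 years → 9 March 2021.
  Processing Delay Credit: +433 days → 16 May 2022.
  Interference Suspension Credit: +64 days → 19 July 2022.
Terminal disclaimer: CV-805963 expires on the earlier of 7 July 2022 and 19 July 2022.

2022-07-07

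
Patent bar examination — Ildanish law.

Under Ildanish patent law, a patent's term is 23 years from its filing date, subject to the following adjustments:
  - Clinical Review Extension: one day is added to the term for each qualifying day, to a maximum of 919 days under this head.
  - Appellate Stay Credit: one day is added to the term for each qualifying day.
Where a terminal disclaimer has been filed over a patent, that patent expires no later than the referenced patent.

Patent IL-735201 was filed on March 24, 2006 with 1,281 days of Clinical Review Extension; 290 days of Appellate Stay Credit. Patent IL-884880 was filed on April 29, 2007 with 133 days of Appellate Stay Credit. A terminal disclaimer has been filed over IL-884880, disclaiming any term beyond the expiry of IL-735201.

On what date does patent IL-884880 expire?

2030-09-09

Natural term of IL-884880:
  Base: filing + 23 years → 29 April 2030.
  Appellate Stay Credit: +133 days → 9 September 2030.
Expiry of referenced patent IL-735201:
  Base: filing + 23 years → 24 March 2029.
  Clinical Review Extension: 1281 days claimed exceeds the 919-day cap, so +919 days → 29 September 2031.
  Appellate Stay Credit: +290 days → 15 July 2032.
Terminal disclaimer: IL-884880 expires on the earlier of 9 September 2030 and 15 July 2032.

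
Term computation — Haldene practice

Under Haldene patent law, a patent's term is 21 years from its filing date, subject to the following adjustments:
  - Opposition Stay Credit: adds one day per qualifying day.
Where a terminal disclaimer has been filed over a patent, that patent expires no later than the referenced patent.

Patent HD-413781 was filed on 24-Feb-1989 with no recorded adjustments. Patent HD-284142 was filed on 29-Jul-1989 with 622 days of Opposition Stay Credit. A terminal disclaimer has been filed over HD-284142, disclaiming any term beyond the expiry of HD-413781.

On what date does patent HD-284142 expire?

Natural term of HD-284142:
  Base: filing + 21 years → 29 July 2010.
  Opposition Stay Credit: +622 days → 11 April 2012.
Expiry of referenced patent HD-413781:
  Base: filing + 21 years → 24 February 2010.
Terminal disclaimer: HD-284142 expires on the earlier of 11 April 2012 and 24 February 2010.

2010-02-24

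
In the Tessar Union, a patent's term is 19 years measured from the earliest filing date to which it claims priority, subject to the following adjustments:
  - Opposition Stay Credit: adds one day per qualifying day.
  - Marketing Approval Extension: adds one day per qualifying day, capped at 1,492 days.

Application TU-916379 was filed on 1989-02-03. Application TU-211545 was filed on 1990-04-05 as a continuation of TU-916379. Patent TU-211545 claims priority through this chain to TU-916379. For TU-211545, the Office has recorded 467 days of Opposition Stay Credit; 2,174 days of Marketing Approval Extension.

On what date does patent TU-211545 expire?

Earliest priority filing: 3 February 1989.
Base term: 3 February 1989 + 19 years → 3 February 2008.
Opposition Stay Credit: +467 days → 15 May 2009.
Marketing Approval Extension: 2174 days claimed exceeds the 1492-day cap, so +1492 days → 15 June 2013.

2013-06-15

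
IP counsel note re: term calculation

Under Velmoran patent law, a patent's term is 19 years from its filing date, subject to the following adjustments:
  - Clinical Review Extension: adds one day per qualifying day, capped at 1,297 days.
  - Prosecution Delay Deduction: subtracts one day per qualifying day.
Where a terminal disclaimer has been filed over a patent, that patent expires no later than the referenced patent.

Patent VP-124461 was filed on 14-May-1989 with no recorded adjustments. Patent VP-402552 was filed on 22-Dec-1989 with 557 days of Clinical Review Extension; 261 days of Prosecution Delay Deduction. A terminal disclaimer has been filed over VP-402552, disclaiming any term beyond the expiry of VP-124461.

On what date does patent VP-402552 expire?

May 14, 2008

Natural term of VP-402552:
  Base: filing + 19 years → 22 December 2008.
  Clinical Review Extension: 557 days (within the 1297-day cap) → +557 days → 2 July 2010.
  Prosecution Delay Deduction: −261 days → 14 October 2009.
Expiry of referenced patent VP-124461:
  Base: filing + 19 years → 14 May 2008.
Terminal disclaimer: VP-402552 expires on the earlier of 14 October 2009 and 14 May 2008.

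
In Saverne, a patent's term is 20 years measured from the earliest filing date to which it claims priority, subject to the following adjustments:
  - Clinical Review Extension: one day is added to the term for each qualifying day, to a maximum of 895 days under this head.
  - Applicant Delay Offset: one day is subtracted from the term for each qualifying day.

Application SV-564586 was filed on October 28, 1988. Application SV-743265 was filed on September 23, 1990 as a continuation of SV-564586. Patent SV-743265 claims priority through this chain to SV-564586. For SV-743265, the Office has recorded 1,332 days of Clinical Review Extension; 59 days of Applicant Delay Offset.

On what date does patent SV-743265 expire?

February 11, 2011

Earliest priority filing: 28 October 1988.
Base term: 28 October 1988 + 20 years → 28 October 2008.
Clinical Review Extension: 1332 days claimed exceeds the 895-day cap, so +895 days → 11 April 2011.
Applicant Delay Offset: −59 days → 11 February 2011.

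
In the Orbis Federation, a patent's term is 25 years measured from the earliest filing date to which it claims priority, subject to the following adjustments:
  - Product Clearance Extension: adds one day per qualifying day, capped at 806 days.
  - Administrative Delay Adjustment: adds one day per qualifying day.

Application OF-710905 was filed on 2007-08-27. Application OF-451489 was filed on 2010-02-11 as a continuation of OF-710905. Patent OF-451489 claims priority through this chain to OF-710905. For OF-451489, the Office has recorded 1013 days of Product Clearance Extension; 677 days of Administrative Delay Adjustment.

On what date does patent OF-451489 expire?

2036-09-18

Earliest priority filing: 27 August 2007.
Base term: 27 August 2007 + 25 years → 27 August 2032.
Product Clearance Extension: 1013 days claimed exceeds the 806-day cap, so +806 days → 11 November 2034.
Administrative Delay Adjustment: +677 days → 18 September 2036.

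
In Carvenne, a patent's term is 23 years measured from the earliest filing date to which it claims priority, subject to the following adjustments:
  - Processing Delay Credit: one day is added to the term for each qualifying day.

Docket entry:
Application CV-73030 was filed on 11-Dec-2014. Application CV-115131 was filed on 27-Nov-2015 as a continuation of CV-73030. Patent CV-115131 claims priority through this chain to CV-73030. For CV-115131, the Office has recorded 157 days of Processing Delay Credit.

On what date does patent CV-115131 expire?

Earliest priority filing: 11 December 2014.
Base term: 11 December 2014 + 23 years → 11 December 2037.
Processing Delay Credit: +157 days → 17 May 2038.

2038-05-17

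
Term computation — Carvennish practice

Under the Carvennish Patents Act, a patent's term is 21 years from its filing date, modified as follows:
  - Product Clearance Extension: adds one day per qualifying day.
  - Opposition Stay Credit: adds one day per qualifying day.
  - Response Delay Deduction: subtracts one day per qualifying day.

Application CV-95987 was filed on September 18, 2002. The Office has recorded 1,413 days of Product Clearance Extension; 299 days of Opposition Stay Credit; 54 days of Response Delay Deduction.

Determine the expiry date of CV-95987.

Base term: filing date + 21 years → 18 September 2023.
Product Clearance Extension: +1413 days → 1 August 2027.
Opposition Stay Credit: +299 days → 26 May 2028.
Response Delay Deduction: −54 days → 2 April 2028.

2028-04-02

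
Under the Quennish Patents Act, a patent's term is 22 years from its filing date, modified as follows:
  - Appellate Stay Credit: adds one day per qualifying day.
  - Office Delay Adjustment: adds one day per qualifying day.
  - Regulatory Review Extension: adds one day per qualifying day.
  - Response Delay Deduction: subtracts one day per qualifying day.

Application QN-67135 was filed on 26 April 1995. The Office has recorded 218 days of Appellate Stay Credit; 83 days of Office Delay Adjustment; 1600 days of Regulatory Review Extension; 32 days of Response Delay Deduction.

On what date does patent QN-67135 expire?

Base term: filing date + 22 years → 26 April 2017.
Appellate Stay Credit: +218 days → 30 November 2017.
Office Delay Adjustment: +83 days → 21 February 2018.
Regulatory Review Extension: +1600 days → 10 July 2022.
Response Delay Deduction: −32 days → 8 June 2022.

June 8, 2022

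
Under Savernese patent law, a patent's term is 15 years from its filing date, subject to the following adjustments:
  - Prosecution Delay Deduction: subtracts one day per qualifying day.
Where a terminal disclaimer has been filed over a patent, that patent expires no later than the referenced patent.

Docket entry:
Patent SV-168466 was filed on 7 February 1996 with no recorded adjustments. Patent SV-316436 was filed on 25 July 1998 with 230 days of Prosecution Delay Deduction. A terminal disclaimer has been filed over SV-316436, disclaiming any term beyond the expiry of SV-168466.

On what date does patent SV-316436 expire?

Natural term of SV-316436:
  Base: filing + 15 years → 25 July 2013.
  Prosecution Delay Deduction: −230 days → 7 December 2012.
Expiry of referenced patent SV-168466:
  Base: filing + 15 years → 7 February 2011.
Terminal disclaimer: SV-316436 expires on the earlier of 7 December 2012 and 7 February 2011.

2011-02-07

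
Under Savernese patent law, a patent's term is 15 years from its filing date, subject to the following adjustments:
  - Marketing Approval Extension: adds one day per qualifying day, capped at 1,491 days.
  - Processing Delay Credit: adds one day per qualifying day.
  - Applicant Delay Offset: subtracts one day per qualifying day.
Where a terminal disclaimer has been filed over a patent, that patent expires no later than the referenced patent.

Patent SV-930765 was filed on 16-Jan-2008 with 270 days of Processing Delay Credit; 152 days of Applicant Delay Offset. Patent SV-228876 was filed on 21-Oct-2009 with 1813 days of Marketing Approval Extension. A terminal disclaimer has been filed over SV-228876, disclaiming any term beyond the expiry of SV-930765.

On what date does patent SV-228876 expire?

Natural term of SV-228876:
  Base: filing + 15 years → 21 October 2024.
  Marketing Approval Extension: 1813 days claimed exceeds the 1491-day cap, so +1491 days → 20 November 2028.
Expiry of referenced patent SV-930765:
  Base: filing + 15 years → 16 January 2023.
  Processing Delay Credit: +270 days → 13 October 2023.
  Applicant Delay Offset: −152 days → 14 May 2023.
Terminal disclaimer: SV-228876 expires on the earlier of 20 November 2028 and 14 May 2023.

May 14, 2023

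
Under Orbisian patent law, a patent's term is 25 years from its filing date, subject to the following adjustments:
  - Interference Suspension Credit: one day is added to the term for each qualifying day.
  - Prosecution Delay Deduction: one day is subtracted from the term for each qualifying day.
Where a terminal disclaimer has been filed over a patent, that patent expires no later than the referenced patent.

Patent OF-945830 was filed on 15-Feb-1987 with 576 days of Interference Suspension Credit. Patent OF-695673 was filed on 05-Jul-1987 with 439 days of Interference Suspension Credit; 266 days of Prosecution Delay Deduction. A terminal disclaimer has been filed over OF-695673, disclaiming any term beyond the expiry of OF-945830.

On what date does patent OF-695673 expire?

Natural term of OF-695673:
  Base: filing + 25 years → 5 July 2012.
  Interference Suspension Credit: +439 days → 17 September 2013.
  Prosecution Delay Deduction: −266 days → 25 December 2012.
Expiry of referenced patent OF-945830:
  Base: filing + 25 years → 15 February 2012.
  Interference Suspension Credit: +576 days → 13 September 2013.
Terminal disclaimer: OF-695673 expires on the earlier of 25 December 2012 and 13 September 2013.

December 25, 2012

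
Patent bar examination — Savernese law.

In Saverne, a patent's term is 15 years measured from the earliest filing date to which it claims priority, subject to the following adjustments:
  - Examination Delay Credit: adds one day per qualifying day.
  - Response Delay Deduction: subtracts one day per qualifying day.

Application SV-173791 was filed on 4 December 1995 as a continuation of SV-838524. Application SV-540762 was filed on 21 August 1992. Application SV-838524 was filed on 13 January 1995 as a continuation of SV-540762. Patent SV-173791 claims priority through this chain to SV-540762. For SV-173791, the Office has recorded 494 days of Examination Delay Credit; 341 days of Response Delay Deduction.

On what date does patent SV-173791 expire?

Earliest priority filing: 21 August 1992.
Base term: 21 August 1992 + 15 years → 21 August 2007.
Examination Delay Credit: +494 days → 27 December 2008.
Response Delay Deduction: −341 days → 21 January 2008.

January 21, 2008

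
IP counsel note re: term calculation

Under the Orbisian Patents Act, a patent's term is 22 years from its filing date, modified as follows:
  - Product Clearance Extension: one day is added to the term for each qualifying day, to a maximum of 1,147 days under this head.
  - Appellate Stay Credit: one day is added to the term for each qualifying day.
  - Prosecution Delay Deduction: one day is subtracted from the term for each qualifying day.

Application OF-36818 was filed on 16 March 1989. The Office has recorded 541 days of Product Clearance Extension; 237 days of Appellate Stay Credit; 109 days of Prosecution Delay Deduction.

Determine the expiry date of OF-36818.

2013-01-13

Base term: filing date + 22 years → 16 March 2011.
Product Clearance Extension: 541 days (within the 1147-day cap) → +541 days → 7 September 2012.
Appellate Stay Credit: +237 days → 2 May 2013.
Prosecution Delay Deduction: −109 days → 13 January 2013.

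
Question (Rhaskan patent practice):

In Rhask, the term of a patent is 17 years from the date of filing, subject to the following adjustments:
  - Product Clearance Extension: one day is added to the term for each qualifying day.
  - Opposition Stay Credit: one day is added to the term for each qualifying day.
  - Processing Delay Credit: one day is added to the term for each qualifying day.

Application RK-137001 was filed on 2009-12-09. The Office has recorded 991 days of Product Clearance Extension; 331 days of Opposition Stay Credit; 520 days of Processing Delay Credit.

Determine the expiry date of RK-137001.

Base term: filing date + 17 years → 9 December 2026.
Product Clearance Extension: +991 days → 26 August 2029.
Opposition Stay Credit: +331 days → 23 July 2030.
Processing Delay Credit: +520 days → 25 December 2031.

December 25, 2031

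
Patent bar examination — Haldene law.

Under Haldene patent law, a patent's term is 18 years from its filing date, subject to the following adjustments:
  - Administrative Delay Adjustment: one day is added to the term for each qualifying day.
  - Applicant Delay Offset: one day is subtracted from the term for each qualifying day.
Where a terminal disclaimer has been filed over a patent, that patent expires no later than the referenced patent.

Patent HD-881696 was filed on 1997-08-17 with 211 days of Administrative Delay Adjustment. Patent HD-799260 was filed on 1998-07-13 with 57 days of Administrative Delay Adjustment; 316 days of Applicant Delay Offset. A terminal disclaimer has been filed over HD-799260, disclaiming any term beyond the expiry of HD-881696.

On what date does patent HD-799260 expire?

Natural term of HD-799260:
  Base: filing + 18 years → 13 July 2016.
  Administrative Delay Adjustment: +57 days → 8 September 2016.
  Applicant Delay Offset: −316 days → 28 October 2015.
Expiry of referenced patent HD-881696:
  Base: filing + 18 years → 17 August 2015.
  Administrative Delay Adjustment: +211 days → 15 March 2016.
Terminal disclaimer: HD-799260 expires on the earlier of 28 October 2015 and 15 March 2016.

2015-10-28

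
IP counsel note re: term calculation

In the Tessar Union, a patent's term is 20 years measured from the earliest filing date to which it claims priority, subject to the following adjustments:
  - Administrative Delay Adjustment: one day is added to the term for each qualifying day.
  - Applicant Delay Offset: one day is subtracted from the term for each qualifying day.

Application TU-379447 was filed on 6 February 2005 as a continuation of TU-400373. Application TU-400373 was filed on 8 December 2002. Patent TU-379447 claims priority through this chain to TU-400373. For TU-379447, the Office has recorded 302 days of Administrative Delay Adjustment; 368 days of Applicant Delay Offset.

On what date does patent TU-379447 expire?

Earliest priority filing: 8 December 2002.
Base term: 8 December 2002 + 20 years → 8 December 2022.
Administrative Delay Adjustment: +302 days → 6 October 2023.
Applicant Delay Offset: −368 days → 3 October 2022.

2022-10-03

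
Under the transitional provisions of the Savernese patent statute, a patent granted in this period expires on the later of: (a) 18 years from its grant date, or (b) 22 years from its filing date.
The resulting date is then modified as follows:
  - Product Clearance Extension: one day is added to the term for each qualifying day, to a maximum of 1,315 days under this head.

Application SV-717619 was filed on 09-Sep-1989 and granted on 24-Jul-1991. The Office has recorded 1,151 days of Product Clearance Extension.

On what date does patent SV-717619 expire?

(a) grant + 18 years → 24 July 2009.
(b) filing + 22 years → 9 September 2011.
Later of the two: 9 September 2011.
Product Clearance Extension: 1151 days (within the 1315-day cap) → +1151 days → 3 November 2014.

2014-11-03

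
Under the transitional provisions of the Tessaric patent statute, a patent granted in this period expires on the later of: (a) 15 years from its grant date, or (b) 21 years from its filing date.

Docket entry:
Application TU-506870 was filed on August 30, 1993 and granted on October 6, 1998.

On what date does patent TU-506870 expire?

August 30, 2014

(a) grant + 15 years → 6 October 2013.
(b) filing + 21 years → 30 August 2014.
Later of the two: 30 August 2014.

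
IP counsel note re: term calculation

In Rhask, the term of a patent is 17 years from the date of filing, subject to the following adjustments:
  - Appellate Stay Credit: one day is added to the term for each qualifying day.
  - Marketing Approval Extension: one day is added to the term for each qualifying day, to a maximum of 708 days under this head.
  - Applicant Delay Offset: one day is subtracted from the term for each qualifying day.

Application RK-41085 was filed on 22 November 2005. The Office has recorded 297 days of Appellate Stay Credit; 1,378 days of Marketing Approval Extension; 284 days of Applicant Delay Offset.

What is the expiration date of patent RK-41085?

November 12, 2024

Base term: filing date + 17 years → 22 November 2022.
Appellate Stay Credit: +297 days → 15 September 2023.
Marketing Approval Extension: 1378 days claimed exceeds the 708-day cap, so +708 days → 23 August 2025.
Applicant Delay Offset: −284 days → 12 November 2024.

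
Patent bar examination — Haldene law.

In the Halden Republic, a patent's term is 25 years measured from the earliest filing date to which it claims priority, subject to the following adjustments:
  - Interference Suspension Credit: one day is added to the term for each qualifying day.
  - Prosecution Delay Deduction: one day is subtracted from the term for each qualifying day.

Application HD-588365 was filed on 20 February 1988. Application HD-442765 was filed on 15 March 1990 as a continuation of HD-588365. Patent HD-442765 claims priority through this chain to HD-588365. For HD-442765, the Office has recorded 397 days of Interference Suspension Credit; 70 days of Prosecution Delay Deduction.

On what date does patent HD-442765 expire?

January 13, 2014

Earliest priority filing: 20 February 1988.
Base term: 20 February 1988 + 25 years → 20 February 2013.
Interference Suspension Credit: +397 days → 24 March 2014.
Prosecution Delay Deduction: −70 days → 13 January 2014.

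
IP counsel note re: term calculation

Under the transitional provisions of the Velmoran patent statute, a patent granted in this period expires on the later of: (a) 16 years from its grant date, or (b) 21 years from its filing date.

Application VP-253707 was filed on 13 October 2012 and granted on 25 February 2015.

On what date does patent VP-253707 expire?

2033-10-13

(a) grant + 16 years → 25 February 2031.
(b) filing + 21 years → 13 October 2033.
Later of the two: 13 October 2033.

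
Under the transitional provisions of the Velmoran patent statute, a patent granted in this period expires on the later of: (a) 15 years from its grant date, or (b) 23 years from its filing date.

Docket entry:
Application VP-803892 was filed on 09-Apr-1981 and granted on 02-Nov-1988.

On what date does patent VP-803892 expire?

(a) grant + 15 years → 2 November 2003.
(b) filing + 23 years → 9 April 2004.
Later of the two: 9 April 2004.

2004-04-09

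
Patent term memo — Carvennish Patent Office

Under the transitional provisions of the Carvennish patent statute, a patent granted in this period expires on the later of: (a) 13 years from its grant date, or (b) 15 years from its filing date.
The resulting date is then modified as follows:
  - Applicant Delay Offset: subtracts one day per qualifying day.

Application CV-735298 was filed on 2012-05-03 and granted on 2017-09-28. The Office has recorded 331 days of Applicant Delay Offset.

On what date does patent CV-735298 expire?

(a) grant + 13 years → 28 September 2030.
(b) filing + 15 years → 3 May 2027.
Later of the two: 28 September 2030.
Applicant Delay Offset: −331 days → 1 November 2029.

November 1, 2029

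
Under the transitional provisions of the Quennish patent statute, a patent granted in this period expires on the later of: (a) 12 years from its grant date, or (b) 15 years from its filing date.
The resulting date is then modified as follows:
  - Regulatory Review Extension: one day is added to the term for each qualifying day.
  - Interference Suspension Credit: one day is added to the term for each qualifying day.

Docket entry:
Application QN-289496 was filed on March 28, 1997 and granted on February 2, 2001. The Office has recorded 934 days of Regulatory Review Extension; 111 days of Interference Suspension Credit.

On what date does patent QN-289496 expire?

(a) grant + 12 years → 2 February 2013.
(b) filing + 15 years → 28 March 2012.
Later of the two: 2 February 2013.
Regulatory Review Extension: +934 days → 25 August 2015.
Interference Suspension Credit: +111 days → 14 December 2015.

2015-12-14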